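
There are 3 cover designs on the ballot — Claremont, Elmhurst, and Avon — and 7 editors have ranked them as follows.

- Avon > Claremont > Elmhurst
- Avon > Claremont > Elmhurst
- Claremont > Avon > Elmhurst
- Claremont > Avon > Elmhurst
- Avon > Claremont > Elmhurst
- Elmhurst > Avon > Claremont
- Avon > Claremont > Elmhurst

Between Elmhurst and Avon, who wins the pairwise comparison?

Avon

Ballots ranking Elmhurst above Avon: 1.
Ballots ranking Avon above Elmhurst: 6.
Avon wins the head-to-head, 6–1.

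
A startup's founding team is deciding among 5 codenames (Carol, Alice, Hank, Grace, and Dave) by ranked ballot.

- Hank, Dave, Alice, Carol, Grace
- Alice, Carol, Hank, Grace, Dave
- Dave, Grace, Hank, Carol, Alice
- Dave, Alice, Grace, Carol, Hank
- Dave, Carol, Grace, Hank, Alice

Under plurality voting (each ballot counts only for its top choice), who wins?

Dave

First-place vote totals:
  Carol: 0
  Alice: 1
  Hank: 1
  Grace: 0
  Dave: 3
Dave has the most first-place votes.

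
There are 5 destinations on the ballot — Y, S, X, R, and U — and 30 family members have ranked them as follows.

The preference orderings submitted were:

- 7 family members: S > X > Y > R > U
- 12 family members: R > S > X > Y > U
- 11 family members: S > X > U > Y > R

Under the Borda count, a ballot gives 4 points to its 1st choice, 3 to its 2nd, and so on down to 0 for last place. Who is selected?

S

Borda scores:
  Y: 7·2 + 12·1 + 11·1 = 37
  S: 7·4 + 12·3 + 11·4 = 108
  X: 7·3 + 12·2 + 11·3 = 78
  R: 7·1 + 12·4 + 11·0 = 55
  U: 7·0 + 12·0 + 11·2 = 22
S has the highest total.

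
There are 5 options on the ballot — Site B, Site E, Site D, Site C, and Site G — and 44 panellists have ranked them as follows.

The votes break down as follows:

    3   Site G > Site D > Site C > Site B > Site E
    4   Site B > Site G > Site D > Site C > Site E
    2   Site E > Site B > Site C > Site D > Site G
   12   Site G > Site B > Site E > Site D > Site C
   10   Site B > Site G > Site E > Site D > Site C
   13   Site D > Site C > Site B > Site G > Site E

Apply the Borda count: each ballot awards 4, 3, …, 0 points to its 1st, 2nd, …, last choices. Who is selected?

Site B

Borda scores:
  Site B: 3·1 + 4·4 + 2·3 + 12·3 + 10·4 + 13·2 = 127
  Site E: 3·0 + 4·0 + 2·4 + 12·2 + 10·2 + 13·0 = 52
  Site D: 3·3 + 4·2 + 2·1 + 12·1 + 10·1 + 13·4 = 93
  Site C: 3·2 + 4·1 + 2·2 + 12·0 + 10·0 + 13·3 = 53
  Site G: 3·4 + 4·3 + 2·0 + 12·4 + 10·3 + 13·1 = 115
Site B has the highest total.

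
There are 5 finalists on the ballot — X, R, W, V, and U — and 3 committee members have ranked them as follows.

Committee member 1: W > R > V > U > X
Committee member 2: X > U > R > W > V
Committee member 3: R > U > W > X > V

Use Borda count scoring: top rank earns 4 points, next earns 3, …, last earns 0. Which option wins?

Borda scores:
  X: 0 + 4 + 1 = 5
  R: 3 + 2 + 4 = 9
  W: 4 + 1 + 2 = 7
  V: 2 + 0 + 0 = 2
  U: 1 + 3 + 3 = 7
R has the highest total.

R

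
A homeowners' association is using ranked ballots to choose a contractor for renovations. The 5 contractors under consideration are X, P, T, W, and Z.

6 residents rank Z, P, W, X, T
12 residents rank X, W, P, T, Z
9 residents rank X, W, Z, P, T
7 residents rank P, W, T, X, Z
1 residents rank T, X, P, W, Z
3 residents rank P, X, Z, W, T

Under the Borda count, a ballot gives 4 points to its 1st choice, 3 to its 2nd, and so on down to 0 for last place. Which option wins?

Borda scores:
  X: 6·1 + 12·4 + 9·4 + 7·1 + 3 + 3·3 = 109
  P: 6·3 + 12·2 + 9·1 + 7·4 + 2 + 3·4 = 93
  T: 6·0 + 12·1 + 9·0 + 7·2 + 4 + 3·0 = 30
  W: 6·2 + 12·3 + 9·3 + 7·3 + 1 + 3·1 = 100
  Z: 6·4 + 12·0 + 9·2 + 7·0 + 0 + 3·2 = 48
X has the highest total.

X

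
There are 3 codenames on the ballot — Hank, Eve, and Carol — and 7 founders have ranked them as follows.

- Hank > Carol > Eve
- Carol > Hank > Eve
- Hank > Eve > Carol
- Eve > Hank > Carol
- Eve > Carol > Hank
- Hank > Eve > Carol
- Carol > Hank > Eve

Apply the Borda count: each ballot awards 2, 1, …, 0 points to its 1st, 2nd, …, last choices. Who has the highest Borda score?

Hank

Borda scores:
  Hank: 2 + 1 + 2 + 1 + 0 + 2 + 1 = 9
  Eve: 0 + 0 + 1 + 2 + 2 + 1 + 0 = 6
  Carol: 1 + 2 + 0 + 0 + 1 + 0 + 2 = 6
Hank has the highest total.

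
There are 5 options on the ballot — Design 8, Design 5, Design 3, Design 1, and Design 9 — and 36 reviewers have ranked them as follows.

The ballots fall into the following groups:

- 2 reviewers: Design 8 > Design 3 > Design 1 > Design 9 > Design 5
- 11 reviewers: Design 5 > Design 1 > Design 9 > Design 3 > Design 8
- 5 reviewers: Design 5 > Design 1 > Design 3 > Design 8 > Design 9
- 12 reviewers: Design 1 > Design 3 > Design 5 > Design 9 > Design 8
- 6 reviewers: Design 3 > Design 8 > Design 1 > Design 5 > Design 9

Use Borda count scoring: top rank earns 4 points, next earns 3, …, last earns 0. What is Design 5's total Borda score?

Borda scores:
  Design 8: 2·4 + 11·0 + 5·1 + 12·0 + 6·3 = 31
  Design 5: 2·0 + 11·4 + 5·4 + 12·2 + 6·1 = 94
  Design 3: 2·3 + 11·1 + 5·2 + 12·3 + 6·4 = 87
  Design 1: 2·2 + 11·3 + 5·3 + 12·4 + 6·2 = 112
  Design 9: 2·1 + 11·2 + 5·0 + 12·1 + 6·0 = 36

94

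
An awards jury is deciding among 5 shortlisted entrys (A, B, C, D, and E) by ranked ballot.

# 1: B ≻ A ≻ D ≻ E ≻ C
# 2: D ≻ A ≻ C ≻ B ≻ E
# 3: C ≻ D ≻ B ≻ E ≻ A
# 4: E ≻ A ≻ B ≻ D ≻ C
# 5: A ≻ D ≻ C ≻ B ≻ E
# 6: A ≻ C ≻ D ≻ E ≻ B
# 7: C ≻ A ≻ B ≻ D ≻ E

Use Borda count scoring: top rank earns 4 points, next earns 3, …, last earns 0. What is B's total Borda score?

Borda scores:
  A: 3 + 3 + 0 + 3 + 4 + 4 + 3 = 20
  B: 4 + 1 + 2 + 2 + 1 + 0 + 2 = 12
  C: 0 + 2 + 4 + 0 + 2 + 3 + 4 = 15
  D: 2 + 4 + 3 + 1 + 3 + 2 + 1 = 16
  E: 1 + 0 + 1 + 4 + 0 + 1 + 0 = 7

12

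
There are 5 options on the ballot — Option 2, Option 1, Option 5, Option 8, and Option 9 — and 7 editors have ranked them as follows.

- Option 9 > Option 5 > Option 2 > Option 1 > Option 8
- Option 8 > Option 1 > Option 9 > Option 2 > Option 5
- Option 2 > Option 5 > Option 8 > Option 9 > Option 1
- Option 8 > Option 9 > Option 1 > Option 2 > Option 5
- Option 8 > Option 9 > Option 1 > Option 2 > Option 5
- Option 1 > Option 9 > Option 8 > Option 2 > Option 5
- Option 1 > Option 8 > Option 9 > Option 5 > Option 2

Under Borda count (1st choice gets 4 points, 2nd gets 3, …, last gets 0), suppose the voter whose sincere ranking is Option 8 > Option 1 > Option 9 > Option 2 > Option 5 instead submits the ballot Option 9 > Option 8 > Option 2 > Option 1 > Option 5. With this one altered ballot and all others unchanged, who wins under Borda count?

Borda totals with the altered ballot: Option 2 11, Option 1 14, Option 5 7, Option 8 18, Option 9 20.
The switch changes the winner from Option 8 to Option 9.

Option 9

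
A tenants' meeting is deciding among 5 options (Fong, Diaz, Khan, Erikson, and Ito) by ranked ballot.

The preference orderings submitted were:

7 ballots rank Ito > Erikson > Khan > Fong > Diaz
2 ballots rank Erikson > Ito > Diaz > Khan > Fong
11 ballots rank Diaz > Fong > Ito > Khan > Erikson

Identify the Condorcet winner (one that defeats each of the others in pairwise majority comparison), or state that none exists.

Diaz

Head-to-head results (20 voters total):
Fong vs Diaz: Diaz wins 13–7.
Fong vs Khan: Fong wins 11–9.
Fong vs Erikson: Fong wins 11–9.
Fong vs Ito: Fong wins 11–9.
Diaz vs Khan: Diaz wins 13–7.
Diaz vs Erikson: Diaz wins 11–9.
Diaz vs Ito: Diaz wins 11–9.
Khan vs Erikson: Khan wins 11–9.
Khan vs Ito: Ito wins 20–0.
Erikson vs Ito: Ito wins 18–2.
Diaz beats each rival — Fong (13–7), Khan (13–7), Erikson (11–9), Ito (11–9) — so Diaz is the Condorcet winner.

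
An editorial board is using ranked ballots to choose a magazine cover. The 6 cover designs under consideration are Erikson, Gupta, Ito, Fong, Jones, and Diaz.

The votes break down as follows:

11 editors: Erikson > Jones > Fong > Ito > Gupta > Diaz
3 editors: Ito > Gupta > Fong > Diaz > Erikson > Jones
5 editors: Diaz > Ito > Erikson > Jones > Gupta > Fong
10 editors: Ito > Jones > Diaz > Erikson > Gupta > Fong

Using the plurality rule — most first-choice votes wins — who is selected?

First-place vote totals:
  Erikson: 11
  Gupta: 0
  Ito: 13
  Fong: 0
  Jones: 0
  Diaz: 5
Ito has the most first-place votes.

Ito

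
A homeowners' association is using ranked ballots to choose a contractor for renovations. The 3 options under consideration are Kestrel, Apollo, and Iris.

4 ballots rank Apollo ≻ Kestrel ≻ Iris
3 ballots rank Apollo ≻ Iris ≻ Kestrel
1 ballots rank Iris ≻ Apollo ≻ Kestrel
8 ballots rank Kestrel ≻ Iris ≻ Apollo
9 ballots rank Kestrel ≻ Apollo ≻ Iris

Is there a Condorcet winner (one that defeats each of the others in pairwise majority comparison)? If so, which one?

Head-to-head results (25 voters total):
Kestrel vs Apollo: Kestrel wins 17–8.
Kestrel vs Iris: Kestrel wins 21–4.
Apollo vs Iris: Apollo wins 16–9.
Kestrel beats each rival — Apollo (17–8), Iris (21–4) — so Kestrel is the Condorcet winner.

Kestrel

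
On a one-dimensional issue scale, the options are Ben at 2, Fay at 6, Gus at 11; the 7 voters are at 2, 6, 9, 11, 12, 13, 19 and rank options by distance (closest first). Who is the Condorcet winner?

Gus

With single-peaked preferences on a line, the Condorcet winner is the candidate closest to the median voter.
The median voter (position 11) is closest to Gus at 11.
Check: Gus vs Fay — voters closer to Gus: 5 of 7.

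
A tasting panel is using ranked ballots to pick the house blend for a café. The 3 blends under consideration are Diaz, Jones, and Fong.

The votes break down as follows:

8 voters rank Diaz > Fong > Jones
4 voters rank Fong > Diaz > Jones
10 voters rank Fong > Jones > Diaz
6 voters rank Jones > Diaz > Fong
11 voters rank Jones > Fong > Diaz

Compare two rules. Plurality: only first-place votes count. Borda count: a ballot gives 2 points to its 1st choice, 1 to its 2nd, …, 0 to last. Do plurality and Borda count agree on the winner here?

No

Plurality first-place counts: Diaz 8, Jones 17, Fong 14 → Jones.
Borda totals: Diaz 26, Jones 44, Fong 47 → Fong.
The two rules disagree: plurality picks Jones, Borda picks Fong.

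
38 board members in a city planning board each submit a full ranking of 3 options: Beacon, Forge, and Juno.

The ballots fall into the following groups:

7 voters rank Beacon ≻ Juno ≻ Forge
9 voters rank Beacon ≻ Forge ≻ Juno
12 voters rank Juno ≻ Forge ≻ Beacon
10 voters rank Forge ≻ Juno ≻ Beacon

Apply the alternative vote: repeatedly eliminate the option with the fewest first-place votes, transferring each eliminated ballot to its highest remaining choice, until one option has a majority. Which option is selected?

Round 1: Beacon 16, Juno 12, Forge 10. Forge has the fewest and is eliminated.
Round 2: Juno 22, Beacon 16. Juno has a majority.

Juno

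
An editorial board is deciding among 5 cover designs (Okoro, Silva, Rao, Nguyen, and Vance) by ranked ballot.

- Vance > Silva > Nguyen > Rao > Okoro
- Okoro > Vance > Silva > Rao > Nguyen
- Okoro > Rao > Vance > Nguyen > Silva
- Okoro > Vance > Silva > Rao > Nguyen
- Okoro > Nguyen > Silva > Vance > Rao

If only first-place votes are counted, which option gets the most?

First-place vote totals:
  Okoro: 4
  Silva: 0
  Rao: 0
  Nguyen: 0
  Vance: 1
Okoro has the most first-place votes.

Okoro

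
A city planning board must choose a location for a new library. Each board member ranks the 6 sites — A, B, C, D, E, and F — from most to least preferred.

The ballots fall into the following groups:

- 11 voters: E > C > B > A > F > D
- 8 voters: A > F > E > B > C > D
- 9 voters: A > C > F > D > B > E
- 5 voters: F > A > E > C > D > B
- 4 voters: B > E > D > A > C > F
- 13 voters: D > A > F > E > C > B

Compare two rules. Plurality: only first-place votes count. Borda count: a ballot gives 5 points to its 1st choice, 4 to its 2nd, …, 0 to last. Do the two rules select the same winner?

Plurality first-place counts: A 17, B 4, C 0, D 13, E 11, F 5 → A.
Borda totals: A 187, B 78, C 115, D 100, E 136, F 134 → A.
The two rules agree on A.

Yes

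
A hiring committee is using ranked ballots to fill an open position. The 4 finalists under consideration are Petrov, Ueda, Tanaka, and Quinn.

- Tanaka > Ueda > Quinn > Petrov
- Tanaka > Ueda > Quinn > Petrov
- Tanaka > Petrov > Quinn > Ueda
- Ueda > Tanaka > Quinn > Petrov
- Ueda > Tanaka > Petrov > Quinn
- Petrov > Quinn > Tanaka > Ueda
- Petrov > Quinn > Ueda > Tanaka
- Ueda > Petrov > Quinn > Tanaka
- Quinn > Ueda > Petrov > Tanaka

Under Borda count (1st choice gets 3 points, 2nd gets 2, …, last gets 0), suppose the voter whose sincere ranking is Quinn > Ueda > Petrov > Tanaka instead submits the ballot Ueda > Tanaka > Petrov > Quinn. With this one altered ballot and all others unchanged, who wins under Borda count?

Ueda

Borda totals with the altered ballot: Petrov 12, Ueda 17, Tanaka 16, Quinn 9.
The winner is unchanged: still Ueda.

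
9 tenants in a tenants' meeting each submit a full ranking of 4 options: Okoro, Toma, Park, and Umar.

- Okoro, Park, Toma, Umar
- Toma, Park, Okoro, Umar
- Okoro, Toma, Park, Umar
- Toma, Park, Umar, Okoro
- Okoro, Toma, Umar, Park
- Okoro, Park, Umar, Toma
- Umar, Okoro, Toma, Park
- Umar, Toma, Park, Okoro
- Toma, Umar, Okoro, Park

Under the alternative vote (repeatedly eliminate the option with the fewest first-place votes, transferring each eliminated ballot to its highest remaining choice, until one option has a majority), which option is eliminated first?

Park

Round 1: Okoro 4, Toma 3, Umar 2, Park 0. Park has the fewest and is eliminated.
Round 2: Okoro 4, Toma 3, Umar 2. Umar has the fewest and is eliminated.
Round 3: Okoro 5, Toma 4. Okoro has a majority.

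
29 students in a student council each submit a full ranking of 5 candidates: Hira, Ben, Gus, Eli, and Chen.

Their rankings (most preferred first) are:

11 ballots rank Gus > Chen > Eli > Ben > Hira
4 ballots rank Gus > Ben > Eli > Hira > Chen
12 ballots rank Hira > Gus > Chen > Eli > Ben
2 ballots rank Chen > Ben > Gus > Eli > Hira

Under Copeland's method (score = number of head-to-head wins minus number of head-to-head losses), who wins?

Gus

Pairwise results:
  Hira vs Ben: Ben wins 17–12.
  Hira vs Gus: Gus wins 17–12.
  Hira vs Eli: Eli wins 17–12.
  Hira vs Chen: Hira wins 16–13.
  Ben vs Gus: Gus wins 27–2.
  Ben vs Eli: Eli wins 23–6.
  Ben vs Chen: Chen wins 25–4.
  Gus vs Eli: Gus wins 29–0.
  Gus vs Chen: Gus wins 27–2.
  Eli vs Chen: Chen wins 25–4.
Copeland scores (wins − losses):
  Hira: 1 − 3 = -2
  Ben: 1 − 3 = -2
  Gus: 4 − 0 = 4
  Eli: 2 − 2 = 0
  Chen: 2 − 2 = 0
Gus has the best Copeland score.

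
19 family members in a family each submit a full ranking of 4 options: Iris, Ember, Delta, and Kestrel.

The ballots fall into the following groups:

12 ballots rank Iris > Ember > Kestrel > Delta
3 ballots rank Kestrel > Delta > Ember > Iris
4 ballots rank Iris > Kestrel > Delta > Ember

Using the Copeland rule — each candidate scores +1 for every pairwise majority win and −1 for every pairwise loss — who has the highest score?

Iris

Pairwise results:
  Iris vs Ember: Iris wins 16–3.
  Iris vs Delta: Iris wins 16–3.
  Iris vs Kestrel: Iris wins 16–3.
  Ember vs Delta: Ember wins 12–7.
  Ember vs Kestrel: Ember wins 12–7.
  Delta vs Kestrel: Kestrel wins 19–0.
Copeland scores (wins − losses):
  Iris: 3 − 0 = 3
  Ember: 2 − 1 = 1
  Delta: 0 − 3 = -3
  Kestrel: 1 − 2 = -1
Iris has the best Copeland score.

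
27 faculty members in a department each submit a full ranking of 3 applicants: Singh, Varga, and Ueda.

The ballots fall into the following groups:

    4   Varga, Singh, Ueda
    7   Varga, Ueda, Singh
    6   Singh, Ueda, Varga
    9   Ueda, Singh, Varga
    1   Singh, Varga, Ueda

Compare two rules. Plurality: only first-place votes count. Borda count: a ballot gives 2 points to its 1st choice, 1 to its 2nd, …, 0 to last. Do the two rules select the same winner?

Plurality first-place counts: Singh 7, Varga 11, Ueda 9 → Varga.
Borda totals: Singh 27, Varga 23, Ueda 31 → Ueda.
The two rules disagree: plurality picks Varga, Borda picks Ueda.

No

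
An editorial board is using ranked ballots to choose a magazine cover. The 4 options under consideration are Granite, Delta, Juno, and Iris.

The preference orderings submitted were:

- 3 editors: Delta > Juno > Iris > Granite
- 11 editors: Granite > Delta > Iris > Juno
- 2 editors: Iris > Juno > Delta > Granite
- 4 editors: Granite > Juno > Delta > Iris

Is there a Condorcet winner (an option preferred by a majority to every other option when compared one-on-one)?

Yes

Head-to-head results (20 voters total):
Granite vs Delta: Granite wins 15–5.
Granite vs Juno: Granite wins 15–5.
Granite vs Iris: Granite wins 15–5.
Delta vs Juno: Delta wins 14–6.
Delta vs Iris: Delta wins 18–2.
Juno vs Iris: Iris wins 13–7.
Granite beats each rival — Delta (15–5), Juno (15–5), Iris (15–5) — so Granite is the Condorcet winner.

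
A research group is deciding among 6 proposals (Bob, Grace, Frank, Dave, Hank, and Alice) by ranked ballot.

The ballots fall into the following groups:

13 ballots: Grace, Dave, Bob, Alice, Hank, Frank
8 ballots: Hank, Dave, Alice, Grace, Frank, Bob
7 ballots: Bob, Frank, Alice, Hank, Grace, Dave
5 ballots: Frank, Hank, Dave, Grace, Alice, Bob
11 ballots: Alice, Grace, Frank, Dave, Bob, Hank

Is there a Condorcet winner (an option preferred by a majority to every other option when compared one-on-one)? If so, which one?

Head-to-head results (44 voters total):
Bob vs Grace: Grace wins 37–7.
Bob vs Frank: Frank wins 24–20.
Bob vs Dave: Dave wins 37–7.
Bob vs Hank: Bob wins 31–13.
Bob vs Alice: Alice wins 24–20.
Grace vs Frank: Grace wins 32–12.
Grace vs Dave: Grace wins 31–13.
Grace vs Hank: Grace wins 24–20.
Grace vs Alice: Alice wins 26–18.
Frank vs Dave: Frank wins 23–21.
Frank vs Hank: Frank wins 23–21.
Frank vs Alice: Alice wins 32–12.
Dave vs Hank: Dave wins 24–20.
Dave vs Alice: Dave wins 26–18.
Hank vs Alice: Alice wins 31–13.
No candidate beats all others: Grace beats Dave beats Alice beats Grace, a majority cycle.

There is no Condorcet winner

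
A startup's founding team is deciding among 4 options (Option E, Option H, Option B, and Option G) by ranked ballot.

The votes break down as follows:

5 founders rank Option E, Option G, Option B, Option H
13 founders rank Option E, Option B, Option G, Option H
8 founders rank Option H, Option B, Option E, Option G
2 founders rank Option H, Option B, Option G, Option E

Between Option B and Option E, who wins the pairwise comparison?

Ballots ranking Option B above Option E: 8+2 = 10.
Ballots ranking Option E above Option B: 5+13 = 18.
Option E wins the head-to-head, 18–10.

Option E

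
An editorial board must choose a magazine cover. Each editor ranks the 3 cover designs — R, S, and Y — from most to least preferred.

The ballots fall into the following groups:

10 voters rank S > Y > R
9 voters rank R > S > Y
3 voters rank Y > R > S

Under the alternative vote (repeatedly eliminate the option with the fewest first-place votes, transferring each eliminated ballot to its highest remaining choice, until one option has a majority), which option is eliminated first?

Y

Round 1: S 10, R 9, Y 3. Y has the fewest and is eliminated.
Round 2: R 12, S 10. R has a majority.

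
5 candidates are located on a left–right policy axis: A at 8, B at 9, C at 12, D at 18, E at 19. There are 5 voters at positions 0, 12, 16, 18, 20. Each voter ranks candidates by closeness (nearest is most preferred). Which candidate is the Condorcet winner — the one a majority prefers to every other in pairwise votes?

D

With single-peaked preferences on a line, the Condorcet winner is the candidate closest to the median voter.
The median voter (position 16) is closest to D at 18.
Check: D vs A — voters closer to D: 3 of 5.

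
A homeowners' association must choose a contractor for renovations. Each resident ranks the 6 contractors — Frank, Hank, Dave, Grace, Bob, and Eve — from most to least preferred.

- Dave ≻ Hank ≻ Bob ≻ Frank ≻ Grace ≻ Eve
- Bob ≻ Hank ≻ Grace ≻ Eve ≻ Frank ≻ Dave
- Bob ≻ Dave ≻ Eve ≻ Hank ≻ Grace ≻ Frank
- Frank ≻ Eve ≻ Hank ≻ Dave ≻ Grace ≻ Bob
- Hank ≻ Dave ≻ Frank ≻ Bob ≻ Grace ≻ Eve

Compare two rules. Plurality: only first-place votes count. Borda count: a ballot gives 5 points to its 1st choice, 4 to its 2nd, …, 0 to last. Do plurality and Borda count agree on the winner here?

No

Plurality first-place counts: Frank 1, Hank 1, Dave 1, Grace 0, Bob 2, Eve 0 → Bob.
Borda totals: Frank 11, Hank 18, Dave 15, Grace 7, Bob 15, Eve 9 → Hank.
The two rules disagree: plurality picks Bob, Borda picks Hank.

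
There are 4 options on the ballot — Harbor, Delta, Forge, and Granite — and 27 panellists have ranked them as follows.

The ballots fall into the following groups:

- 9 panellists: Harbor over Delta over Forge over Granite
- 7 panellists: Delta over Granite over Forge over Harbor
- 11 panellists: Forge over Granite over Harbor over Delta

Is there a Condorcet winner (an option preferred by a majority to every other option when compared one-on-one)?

No

Head-to-head results (27 voters total):
Harbor vs Delta: Harbor wins 20–7.
Harbor vs Forge: Forge wins 18–9.
Harbor vs Granite: Granite wins 18–9.
Delta vs Forge: Delta wins 16–11.
Delta vs Granite: Delta wins 16–11.
Forge vs Granite: Forge wins 20–7.
No candidate beats all others: Harbor beats Delta beats Forge beats Harbor, a majority cycle.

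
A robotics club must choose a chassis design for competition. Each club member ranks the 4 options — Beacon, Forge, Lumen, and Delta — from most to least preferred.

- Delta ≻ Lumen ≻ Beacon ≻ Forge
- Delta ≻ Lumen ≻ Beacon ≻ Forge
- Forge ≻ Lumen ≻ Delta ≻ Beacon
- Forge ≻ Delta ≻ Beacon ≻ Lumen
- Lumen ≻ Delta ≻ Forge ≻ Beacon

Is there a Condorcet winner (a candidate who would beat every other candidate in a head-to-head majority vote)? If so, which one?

Head-to-head results (5 voters total):
Beacon vs Forge: Forge wins 3–2.
Beacon vs Lumen: Lumen wins 4–1.
Beacon vs Delta: Delta wins 5–0.
Forge vs Lumen: Lumen wins 3–2.
Forge vs Delta: Delta wins 3–2.
Lumen vs Delta: Delta wins 3–2.
Delta beats each rival — Beacon (5–0), Forge (3–2), Lumen (3–2) — so Delta is the Condorcet winner.

Delta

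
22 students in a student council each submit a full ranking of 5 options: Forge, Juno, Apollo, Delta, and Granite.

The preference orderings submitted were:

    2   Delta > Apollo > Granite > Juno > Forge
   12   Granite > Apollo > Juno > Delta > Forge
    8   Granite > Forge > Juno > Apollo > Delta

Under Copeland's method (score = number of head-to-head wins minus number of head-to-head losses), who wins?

Granite

Pairwise results:
  Forge vs Juno: Juno wins 14–8.
  Forge vs Apollo: Apollo wins 14–8.
  Forge vs Delta: Delta wins 14–8.
  Forge vs Granite: Granite wins 22–0.
  Juno vs Apollo: Apollo wins 14–8.
  Juno vs Delta: Juno wins 20–2.
  Juno vs Granite: Granite wins 22–0.
  Apollo vs Delta: Apollo wins 20–2.
  Apollo vs Granite: Granite wins 20–2.
  Delta vs Granite: Granite wins 20–2.
Copeland scores (wins − losses):
  Forge: 0 − 4 = -4
  Juno: 2 − 2 = 0
  Apollo: 3 − 1 = 2
  Delta: 1 − 3 = -2
  Granite: 4 − 0 = 4
Granite has the best Copeland score.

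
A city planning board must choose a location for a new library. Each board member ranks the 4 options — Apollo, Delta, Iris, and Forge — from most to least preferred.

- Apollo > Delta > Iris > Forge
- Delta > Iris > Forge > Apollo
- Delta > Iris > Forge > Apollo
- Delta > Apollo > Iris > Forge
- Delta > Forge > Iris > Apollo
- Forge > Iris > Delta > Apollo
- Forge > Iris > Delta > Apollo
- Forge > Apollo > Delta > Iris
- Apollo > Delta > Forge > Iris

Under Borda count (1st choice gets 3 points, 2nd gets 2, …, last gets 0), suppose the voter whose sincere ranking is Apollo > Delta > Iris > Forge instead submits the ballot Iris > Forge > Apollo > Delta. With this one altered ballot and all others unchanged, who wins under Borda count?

Borda totals with the altered ballot: Apollo 8, Delta 17, Iris 13, Forge 16.
The winner is unchanged: still Delta.

Delta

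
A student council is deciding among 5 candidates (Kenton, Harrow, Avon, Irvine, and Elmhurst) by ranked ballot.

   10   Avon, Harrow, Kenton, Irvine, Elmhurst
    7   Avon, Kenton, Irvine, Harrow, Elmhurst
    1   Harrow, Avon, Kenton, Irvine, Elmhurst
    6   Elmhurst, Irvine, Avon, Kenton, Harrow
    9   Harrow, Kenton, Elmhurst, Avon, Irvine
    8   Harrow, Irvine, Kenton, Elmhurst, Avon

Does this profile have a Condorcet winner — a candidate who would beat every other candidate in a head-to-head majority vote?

No

Head-to-head results (41 voters total):
Kenton vs Harrow: Harrow wins 28–13.
Kenton vs Avon: Avon wins 24–17.
Kenton vs Irvine: Kenton wins 27–14.
Kenton vs Elmhurst: Kenton wins 35–6.
Harrow vs Avon: Avon wins 23–18.
Harrow vs Irvine: Harrow wins 28–13.
Harrow vs Elmhurst: Harrow wins 35–6.
Avon vs Irvine: Avon wins 27–14.
Avon vs Elmhurst: Elmhurst wins 23–18.
Irvine vs Elmhurst: Irvine wins 26–15.
No candidate beats all others: Kenton beats Elmhurst beats Avon beats Kenton, a majority cycle.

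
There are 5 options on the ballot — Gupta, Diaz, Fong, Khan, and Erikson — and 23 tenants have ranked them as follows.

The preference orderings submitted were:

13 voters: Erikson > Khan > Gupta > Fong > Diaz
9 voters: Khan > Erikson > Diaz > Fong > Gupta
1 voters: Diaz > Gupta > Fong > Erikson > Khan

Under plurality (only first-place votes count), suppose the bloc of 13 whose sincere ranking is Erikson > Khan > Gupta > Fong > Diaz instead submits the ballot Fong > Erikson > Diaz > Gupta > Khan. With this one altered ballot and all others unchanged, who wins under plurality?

First-place totals with the altered ballot: Gupta 0, Diaz 1, Fong 13, Khan 9, Erikson 0.
The switch changes the winner from Erikson to Fong.

Fong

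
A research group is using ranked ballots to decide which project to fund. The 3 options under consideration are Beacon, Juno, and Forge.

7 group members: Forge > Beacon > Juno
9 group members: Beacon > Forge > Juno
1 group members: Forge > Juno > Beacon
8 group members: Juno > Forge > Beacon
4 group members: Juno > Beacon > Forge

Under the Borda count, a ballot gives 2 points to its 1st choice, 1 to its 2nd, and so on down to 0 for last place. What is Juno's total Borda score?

25

Borda scores:
  Beacon: 7·1 + 9·2 + 0 + 8·0 + 4·1 = 29
  Juno: 7·0 + 9·0 + 1 + 8·2 + 4·2 = 25
  Forge: 7·2 + 9·1 + 2 + 8·1 + 4·0 = 33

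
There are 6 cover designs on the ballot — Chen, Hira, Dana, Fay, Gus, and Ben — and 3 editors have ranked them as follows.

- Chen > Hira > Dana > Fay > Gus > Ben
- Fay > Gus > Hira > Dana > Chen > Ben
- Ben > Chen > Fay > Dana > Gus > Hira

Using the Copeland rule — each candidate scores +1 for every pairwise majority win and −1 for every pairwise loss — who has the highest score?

Chen

Pairwise results:
  Chen vs Hira: Chen wins 2–1.
  Chen vs Dana: Chen wins 2–1.
  Chen vs Fay: Chen wins 2–1.
  Chen vs Gus: Chen wins 2–1.
  Chen vs Ben: Chen wins 2–1.
  Hira vs Dana: Hira wins 2–1.
  Hira vs Fay: Fay wins 2–1.
  Hira vs Gus: Gus wins 2–1.
  Hira vs Ben: Hira wins 2–1.
  Dana vs Fay: Fay wins 2–1.
  Dana vs Gus: Dana wins 2–1.
  Dana vs Ben: Dana wins 2–1.
  Fay vs Gus: Fay wins 3–0.
  Fay vs Ben: Fay wins 2–1.
  Gus vs Ben: Gus wins 2–1.
Copeland scores (wins − losses):
  Chen: 5 − 0 = 5
  Hira: 2 − 3 = -1
  Dana: 2 − 3 = -1
  Fay: 4 − 1 = 3
  Gus: 2 − 3 = -1
  Ben: 0 − 5 = -5
Chen has the best Copeland score.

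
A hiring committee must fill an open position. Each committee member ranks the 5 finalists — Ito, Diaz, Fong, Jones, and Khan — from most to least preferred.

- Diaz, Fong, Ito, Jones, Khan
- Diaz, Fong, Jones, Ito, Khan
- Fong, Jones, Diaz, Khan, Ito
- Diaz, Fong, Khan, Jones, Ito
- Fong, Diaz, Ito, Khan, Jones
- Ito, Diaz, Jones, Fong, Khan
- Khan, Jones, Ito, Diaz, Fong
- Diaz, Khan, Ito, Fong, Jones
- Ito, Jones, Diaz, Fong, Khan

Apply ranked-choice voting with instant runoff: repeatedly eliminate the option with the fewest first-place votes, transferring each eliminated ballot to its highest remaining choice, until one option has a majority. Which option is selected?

Round 1: Diaz 4, Ito 2, Fong 2, Khan 1, Jones 0. Jones has the fewest and is eliminated.
Round 2: Diaz 4, Ito 2, Fong 2, Khan 1. Khan has the fewest and is eliminated.
Round 3: Diaz 4, Ito 3, Fong 2. Fong has the fewest and is eliminated.
Round 4: Diaz 6, Ito 3. Diaz has a majority.

Diaz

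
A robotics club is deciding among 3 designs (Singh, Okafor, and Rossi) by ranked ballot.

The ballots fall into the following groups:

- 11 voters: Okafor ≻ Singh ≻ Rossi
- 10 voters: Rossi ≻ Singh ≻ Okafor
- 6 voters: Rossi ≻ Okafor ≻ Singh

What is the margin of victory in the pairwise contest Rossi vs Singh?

5

Ballots ranking Rossi above Singh: 10+6 = 16.
Ballots ranking Singh above Rossi: 11.
Rossi wins 16–11, a margin of 5.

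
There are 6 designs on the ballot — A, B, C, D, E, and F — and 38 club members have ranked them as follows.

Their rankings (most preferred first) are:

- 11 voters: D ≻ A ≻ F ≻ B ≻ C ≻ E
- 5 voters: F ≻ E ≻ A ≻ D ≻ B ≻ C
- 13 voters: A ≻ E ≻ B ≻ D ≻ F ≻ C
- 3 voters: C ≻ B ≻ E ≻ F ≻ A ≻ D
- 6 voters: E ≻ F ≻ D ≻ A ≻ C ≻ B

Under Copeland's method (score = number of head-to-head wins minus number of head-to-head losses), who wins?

Pairwise results:
  A vs B: A wins 35–3.
  A vs C: A wins 35–3.
  A vs D: A wins 21–17.
  A vs E: A wins 24–14.
  A vs F: A wins 24–14.
  B vs C: B wins 29–9.
  B vs D: D wins 22–16.
  B vs E: E wins 24–14.
  B vs F: F wins 22–16.
  C vs D: D wins 35–3.
  C vs E: E wins 24–14.
  C vs F: F wins 35–3.
  D vs E: E wins 27–11.
  D vs F: D wins 24–14.
  E vs F: E wins 22–16.
Copeland scores (wins − losses):
  A: 5 − 0 = 5
  B: 1 − 4 = -3
  C: 0 − 5 = -5
  D: 3 − 2 = 1
  E: 4 − 1 = 3
  F: 2 − 3 = -1
A has the best Copeland score.

A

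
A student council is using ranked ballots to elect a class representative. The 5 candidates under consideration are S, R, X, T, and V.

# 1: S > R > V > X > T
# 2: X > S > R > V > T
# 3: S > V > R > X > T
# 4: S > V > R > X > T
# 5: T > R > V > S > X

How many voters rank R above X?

4

Ballots ranking R above X: 4.
Ballots ranking X above R: 1.
So 4 of 5 voters prefer R to X.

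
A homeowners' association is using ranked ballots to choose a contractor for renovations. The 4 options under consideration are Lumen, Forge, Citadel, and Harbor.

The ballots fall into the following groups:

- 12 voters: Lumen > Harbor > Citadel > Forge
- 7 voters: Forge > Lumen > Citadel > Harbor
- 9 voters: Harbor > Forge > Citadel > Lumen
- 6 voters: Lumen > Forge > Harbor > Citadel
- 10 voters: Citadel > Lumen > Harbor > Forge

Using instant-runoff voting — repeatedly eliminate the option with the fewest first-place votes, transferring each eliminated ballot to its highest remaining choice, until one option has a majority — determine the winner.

Round 1: Lumen 18, Citadel 10, Harbor 9, Forge 7. Forge has the fewest and is eliminated.
Round 2: Lumen 25, Citadel 10, Harbor 9. Lumen has a majority.

Lumen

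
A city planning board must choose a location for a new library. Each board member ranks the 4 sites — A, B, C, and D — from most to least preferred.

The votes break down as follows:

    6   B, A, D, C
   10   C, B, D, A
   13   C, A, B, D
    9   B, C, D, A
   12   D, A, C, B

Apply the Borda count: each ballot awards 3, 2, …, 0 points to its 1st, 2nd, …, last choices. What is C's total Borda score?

99

Borda scores:
  A: 6·2 + 10·0 + 13·2 + 9·0 + 12·2 = 62
  B: 6·3 + 10·2 + 13·1 + 9·3 + 12·0 = 78
  C: 6·0 + 10·3 + 13·3 + 9·2 + 12·1 = 99
  D: 6·1 + 10·1 + 13·0 + 9·1 + 12·3 = 61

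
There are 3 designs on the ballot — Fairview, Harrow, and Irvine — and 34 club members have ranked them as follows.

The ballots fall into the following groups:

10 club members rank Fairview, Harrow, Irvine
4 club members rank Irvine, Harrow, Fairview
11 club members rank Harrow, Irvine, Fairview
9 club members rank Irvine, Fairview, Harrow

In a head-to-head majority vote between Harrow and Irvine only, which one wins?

Ballots ranking Harrow above Irvine: 10+11 = 21.
Ballots ranking Irvine above Harrow: 4+9 = 13.
Harrow wins the head-to-head, 21–13.

Harrow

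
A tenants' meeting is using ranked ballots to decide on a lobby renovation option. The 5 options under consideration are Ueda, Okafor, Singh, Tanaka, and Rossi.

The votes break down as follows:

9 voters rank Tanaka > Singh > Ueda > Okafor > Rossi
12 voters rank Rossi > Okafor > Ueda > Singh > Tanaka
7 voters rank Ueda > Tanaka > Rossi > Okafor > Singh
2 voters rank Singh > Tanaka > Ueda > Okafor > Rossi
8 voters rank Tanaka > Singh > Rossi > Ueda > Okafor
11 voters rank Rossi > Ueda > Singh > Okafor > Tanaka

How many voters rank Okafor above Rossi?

Ballots ranking Okafor above Rossi: 9+2 = 11.
Ballots ranking Rossi above Okafor: 12+7+8+11 = 38.
So 11 of 49 voters prefer Okafor to Rossi.

11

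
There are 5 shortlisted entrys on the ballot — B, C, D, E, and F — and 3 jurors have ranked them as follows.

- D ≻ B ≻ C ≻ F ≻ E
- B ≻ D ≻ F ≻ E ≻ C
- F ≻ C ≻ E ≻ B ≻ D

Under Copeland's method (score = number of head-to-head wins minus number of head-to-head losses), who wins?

Pairwise results:
  B vs C: B wins 2–1.
  B vs D: B wins 2–1.
  B vs E: B wins 2–1.
  B vs F: B wins 2–1.
  C vs D: D wins 2–1.
  C vs E: C wins 2–1.
  C vs F: F wins 2–1.
  D vs E: D wins 2–1.
  D vs F: D wins 2–1.
  E vs F: F wins 3–0.
Copeland scores (wins − losses):
  B: 4 − 0 = 4
  C: 1 − 3 = -2
  D: 3 − 1 = 2
  E: 0 − 4 = -4
  F: 2 − 2 = 0
B has the best Copeland score.

B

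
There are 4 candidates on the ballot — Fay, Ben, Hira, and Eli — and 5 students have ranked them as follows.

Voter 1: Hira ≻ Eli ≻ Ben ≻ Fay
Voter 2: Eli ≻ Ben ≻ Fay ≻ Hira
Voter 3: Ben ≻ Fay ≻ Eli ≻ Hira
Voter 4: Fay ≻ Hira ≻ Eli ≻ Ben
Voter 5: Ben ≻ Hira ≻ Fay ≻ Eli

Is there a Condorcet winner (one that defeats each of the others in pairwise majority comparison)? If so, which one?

Head-to-head results (5 voters total):
Fay vs Ben: Ben wins 4–1.
Fay vs Hira: Fay wins 3–2.
Fay vs Eli: Fay wins 3–2.
Ben vs Hira: Ben wins 3–2.
Ben vs Eli: Eli wins 3–2.
Hira vs Eli: Hira wins 3–2.
No candidate beats all others: Fay beats Eli beats Ben beats Fay, a majority cycle.

There is no Condorcet winner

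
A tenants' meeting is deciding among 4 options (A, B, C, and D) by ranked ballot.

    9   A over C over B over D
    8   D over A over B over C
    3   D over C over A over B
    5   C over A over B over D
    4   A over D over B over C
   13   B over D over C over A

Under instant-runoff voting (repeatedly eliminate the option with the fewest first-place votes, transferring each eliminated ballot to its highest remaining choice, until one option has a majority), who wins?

A

Round 1: A 13, B 13, D 11, C 5. C has the fewest and is eliminated.
Round 2: A 18, B 13, D 11. D has the fewest and is eliminated.
Round 3: A 29, B 13. A has a majority.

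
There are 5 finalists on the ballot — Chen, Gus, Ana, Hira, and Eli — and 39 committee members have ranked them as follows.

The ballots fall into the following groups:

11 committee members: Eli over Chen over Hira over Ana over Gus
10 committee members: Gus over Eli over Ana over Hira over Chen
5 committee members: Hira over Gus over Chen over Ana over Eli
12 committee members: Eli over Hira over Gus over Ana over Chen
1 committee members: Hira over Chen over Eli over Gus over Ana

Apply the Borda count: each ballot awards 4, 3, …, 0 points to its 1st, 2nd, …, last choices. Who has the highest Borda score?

Eli

Borda scores:
  Chen: 11·3 + 10·0 + 5·2 + 12·0 + 3 = 46
  Gus: 11·0 + 10·4 + 5·3 + 12·2 + 1 = 80
  Ana: 11·1 + 10·2 + 5·1 + 12·1 + 0 = 48
  Hira: 11·2 + 10·1 + 5·4 + 12·3 + 4 = 92
  Eli: 11·4 + 10·3 + 5·0 + 12·4 + 2 = 124
Eli has the highest total.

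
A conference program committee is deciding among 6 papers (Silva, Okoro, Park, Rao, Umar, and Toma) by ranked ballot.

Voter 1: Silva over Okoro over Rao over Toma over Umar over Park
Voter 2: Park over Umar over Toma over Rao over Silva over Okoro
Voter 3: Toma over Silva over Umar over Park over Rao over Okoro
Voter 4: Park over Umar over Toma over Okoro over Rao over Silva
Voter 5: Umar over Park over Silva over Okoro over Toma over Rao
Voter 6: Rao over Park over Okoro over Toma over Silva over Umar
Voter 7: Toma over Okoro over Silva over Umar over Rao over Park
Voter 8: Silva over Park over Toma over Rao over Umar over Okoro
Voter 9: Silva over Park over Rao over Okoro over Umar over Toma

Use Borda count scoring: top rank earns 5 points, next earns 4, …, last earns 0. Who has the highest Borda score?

Park

Borda scores:
  Silva: 5 + 1 + 4 + 0 + 3 + 1 + 3 + 5 + 5 = 27
  Okoro: 4 + 0 + 0 + 2 + 2 + 3 + 4 + 0 + 2 = 17
  Park: 0 + 5 + 2 + 5 + 4 + 4 + 0 + 4 + 4 = 28
  Rao: 3 + 2 + 1 + 1 + 0 + 5 + 1 + 2 + 3 = 18
  Umar: 1 + 4 + 3 + 4 + 5 + 0 + 2 + 1 + 1 = 21
  Toma: 2 + 3 + 5 + 3 + 1 + 2 + 5 + 3 + 0 = 24
Park has the highest total.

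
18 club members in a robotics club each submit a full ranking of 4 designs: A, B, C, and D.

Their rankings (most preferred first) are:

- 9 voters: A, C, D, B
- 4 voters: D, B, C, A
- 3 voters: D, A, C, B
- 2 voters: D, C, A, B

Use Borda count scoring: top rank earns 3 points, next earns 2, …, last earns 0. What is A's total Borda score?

35

Borda scores:
  A: 9·3 + 4·0 + 3·2 + 2·1 = 35
  B: 9·0 + 4·2 + 3·0 + 2·0 = 8
  C: 9·2 + 4·1 + 3·1 + 2·2 = 29
  D: 9·1 + 4·3 + 3·3 + 2·3 = 36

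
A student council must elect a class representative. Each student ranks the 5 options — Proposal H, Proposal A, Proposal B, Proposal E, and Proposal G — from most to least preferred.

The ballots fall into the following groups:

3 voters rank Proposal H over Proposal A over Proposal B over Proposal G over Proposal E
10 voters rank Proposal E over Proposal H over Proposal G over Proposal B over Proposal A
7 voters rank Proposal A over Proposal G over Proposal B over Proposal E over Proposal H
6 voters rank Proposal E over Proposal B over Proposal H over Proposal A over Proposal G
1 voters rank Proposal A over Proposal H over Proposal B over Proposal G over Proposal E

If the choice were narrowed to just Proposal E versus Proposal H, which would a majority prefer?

Ballots ranking Proposal E above Proposal H: 10+7+6 = 23.
Ballots ranking Proposal H above Proposal E: 3+1 = 4.
Proposal E wins the head-to-head, 23–4.

Proposal E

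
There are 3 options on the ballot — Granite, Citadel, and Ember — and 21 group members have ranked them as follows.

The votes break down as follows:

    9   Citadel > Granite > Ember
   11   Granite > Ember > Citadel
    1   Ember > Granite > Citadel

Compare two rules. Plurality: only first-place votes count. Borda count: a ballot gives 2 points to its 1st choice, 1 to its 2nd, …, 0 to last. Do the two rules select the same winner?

Yes

Plurality first-place counts: Granite 11, Citadel 9, Ember 1 → Granite.
Borda totals: Granite 32, Citadel 18, Ember 13 → Granite.
The two rules agree on Granite.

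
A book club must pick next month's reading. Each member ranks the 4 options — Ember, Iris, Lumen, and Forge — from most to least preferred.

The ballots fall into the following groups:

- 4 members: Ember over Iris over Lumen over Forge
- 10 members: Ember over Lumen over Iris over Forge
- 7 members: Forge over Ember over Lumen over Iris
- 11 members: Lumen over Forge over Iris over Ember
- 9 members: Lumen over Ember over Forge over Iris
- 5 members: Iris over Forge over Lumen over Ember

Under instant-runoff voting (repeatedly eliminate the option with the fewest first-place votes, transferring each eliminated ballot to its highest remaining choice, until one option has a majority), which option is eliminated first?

Round 1: Lumen 20, Ember 14, Forge 7, Iris 5. Iris has the fewest and is eliminated.
Round 2: Lumen 20, Ember 14, Forge 12. Forge has the fewest and is eliminated.
Round 3: Lumen 25, Ember 21. Lumen has a majority.

Iris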